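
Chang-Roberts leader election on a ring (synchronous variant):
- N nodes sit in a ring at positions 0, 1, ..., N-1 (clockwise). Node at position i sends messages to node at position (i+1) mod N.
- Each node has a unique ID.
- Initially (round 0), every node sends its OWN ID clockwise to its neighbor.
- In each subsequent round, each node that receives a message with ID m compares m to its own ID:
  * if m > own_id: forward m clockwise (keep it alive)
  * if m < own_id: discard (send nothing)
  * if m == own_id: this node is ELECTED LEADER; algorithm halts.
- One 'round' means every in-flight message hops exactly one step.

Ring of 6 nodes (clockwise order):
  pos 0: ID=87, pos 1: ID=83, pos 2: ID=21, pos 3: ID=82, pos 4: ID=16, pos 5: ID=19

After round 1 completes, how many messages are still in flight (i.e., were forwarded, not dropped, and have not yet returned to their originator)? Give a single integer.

Answer: 3

Derivation:
Round 1: pos1(id83) recv 87: fwd; pos2(id21) recv 83: fwd; pos3(id82) recv 21: drop; pos4(id16) recv 82: fwd; pos5(id19) recv 16: drop; pos0(id87) recv 19: drop
After round 1: 3 messages still in flight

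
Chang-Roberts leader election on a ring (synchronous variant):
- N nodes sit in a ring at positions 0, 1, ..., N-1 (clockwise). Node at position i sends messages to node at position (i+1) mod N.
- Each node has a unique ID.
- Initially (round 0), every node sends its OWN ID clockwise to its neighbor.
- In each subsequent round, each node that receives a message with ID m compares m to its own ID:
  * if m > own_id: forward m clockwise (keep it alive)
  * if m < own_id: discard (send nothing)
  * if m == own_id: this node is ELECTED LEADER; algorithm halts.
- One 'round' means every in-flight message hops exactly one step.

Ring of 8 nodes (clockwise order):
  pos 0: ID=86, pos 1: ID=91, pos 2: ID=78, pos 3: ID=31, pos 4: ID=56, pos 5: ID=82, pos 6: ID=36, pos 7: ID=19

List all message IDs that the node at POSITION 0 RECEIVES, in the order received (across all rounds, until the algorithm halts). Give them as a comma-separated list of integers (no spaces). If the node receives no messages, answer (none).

Round 1: pos1(id91) recv 86: drop; pos2(id78) recv 91: fwd; pos3(id31) recv 78: fwd; pos4(id56) recv 31: drop; pos5(id82) recv 56: drop; pos6(id36) recv 82: fwd; pos7(id19) recv 36: fwd; pos0(id86) recv 19: drop
Round 2: pos3(id31) recv 91: fwd; pos4(id56) recv 78: fwd; pos7(id19) recv 82: fwd; pos0(id86) recv 36: drop
Round 3: pos4(id56) recv 91: fwd; pos5(id82) recv 78: drop; pos0(id86) recv 82: drop
Round 4: pos5(id82) recv 91: fwd
Round 5: pos6(id36) recv 91: fwd
Round 6: pos7(id19) recv 91: fwd
Round 7: pos0(id86) recv 91: fwd
Round 8: pos1(id91) recv 91: ELECTED

Answer: 19,36,82,91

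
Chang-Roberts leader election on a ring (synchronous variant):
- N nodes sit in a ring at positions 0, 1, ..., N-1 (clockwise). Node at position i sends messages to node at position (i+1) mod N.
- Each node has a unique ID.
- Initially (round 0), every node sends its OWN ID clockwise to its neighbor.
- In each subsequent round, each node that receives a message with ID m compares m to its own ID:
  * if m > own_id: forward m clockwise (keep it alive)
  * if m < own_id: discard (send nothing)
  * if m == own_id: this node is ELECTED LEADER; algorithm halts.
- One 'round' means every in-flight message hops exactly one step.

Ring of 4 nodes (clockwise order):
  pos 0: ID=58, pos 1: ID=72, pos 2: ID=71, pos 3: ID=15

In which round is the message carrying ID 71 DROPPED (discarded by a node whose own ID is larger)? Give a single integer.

Round 1: pos1(id72) recv 58: drop; pos2(id71) recv 72: fwd; pos3(id15) recv 71: fwd; pos0(id58) recv 15: drop
Round 2: pos3(id15) recv 72: fwd; pos0(id58) recv 71: fwd
Round 3: pos0(id58) recv 72: fwd; pos1(id72) recv 71: drop
Round 4: pos1(id72) recv 72: ELECTED
Message ID 71 originates at pos 2; dropped at pos 1 in round 3

Answer: 3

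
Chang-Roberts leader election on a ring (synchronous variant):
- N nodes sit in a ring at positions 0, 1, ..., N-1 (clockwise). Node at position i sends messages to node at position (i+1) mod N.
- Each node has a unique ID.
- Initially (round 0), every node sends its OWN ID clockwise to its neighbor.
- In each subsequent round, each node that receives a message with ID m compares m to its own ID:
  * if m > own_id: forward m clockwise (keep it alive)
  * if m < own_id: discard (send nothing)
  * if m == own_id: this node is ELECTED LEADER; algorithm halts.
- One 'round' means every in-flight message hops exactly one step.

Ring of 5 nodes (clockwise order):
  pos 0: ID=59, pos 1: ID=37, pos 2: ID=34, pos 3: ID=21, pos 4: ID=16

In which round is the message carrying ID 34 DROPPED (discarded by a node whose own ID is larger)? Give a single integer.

Round 1: pos1(id37) recv 59: fwd; pos2(id34) recv 37: fwd; pos3(id21) recv 34: fwd; pos4(id16) recv 21: fwd; pos0(id59) recv 16: drop
Round 2: pos2(id34) recv 59: fwd; pos3(id21) recv 37: fwd; pos4(id16) recv 34: fwd; pos0(id59) recv 21: drop
Round 3: pos3(id21) recv 59: fwd; pos4(id16) recv 37: fwd; pos0(id59) recv 34: drop
Round 4: pos4(id16) recv 59: fwd; pos0(id59) recv 37: drop
Round 5: pos0(id59) recv 59: ELECTED
Message ID 34 originates at pos 2; dropped at pos 0 in round 3

Answer: 3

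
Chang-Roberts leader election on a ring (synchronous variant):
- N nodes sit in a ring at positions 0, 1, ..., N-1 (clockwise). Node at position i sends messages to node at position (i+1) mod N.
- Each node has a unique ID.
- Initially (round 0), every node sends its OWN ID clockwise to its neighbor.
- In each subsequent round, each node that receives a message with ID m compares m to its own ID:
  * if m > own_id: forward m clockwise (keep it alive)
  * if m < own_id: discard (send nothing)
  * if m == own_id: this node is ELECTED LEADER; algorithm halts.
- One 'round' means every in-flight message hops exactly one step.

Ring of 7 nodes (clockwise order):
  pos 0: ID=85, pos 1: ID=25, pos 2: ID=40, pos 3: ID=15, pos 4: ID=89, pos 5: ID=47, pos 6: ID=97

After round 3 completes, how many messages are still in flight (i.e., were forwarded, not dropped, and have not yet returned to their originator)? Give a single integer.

Round 1: pos1(id25) recv 85: fwd; pos2(id40) recv 25: drop; pos3(id15) recv 40: fwd; pos4(id89) recv 15: drop; pos5(id47) recv 89: fwd; pos6(id97) recv 47: drop; pos0(id85) recv 97: fwd
Round 2: pos2(id40) recv 85: fwd; pos4(id89) recv 40: drop; pos6(id97) recv 89: drop; pos1(id25) recv 97: fwd
Round 3: pos3(id15) recv 85: fwd; pos2(id40) recv 97: fwd
After round 3: 2 messages still in flight

Answer: 2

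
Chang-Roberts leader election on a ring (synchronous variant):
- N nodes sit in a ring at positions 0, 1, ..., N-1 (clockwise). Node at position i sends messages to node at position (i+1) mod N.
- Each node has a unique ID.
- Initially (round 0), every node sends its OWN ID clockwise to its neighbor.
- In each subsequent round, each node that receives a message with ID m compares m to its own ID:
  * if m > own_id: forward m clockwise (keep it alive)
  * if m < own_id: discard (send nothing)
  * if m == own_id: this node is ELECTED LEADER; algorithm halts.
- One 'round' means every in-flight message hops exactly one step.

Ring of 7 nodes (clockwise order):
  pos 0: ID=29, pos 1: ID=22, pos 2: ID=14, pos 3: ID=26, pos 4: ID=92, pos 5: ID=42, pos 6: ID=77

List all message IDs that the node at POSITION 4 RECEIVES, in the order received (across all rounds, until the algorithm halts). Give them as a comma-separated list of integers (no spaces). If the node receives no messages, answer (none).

Round 1: pos1(id22) recv 29: fwd; pos2(id14) recv 22: fwd; pos3(id26) recv 14: drop; pos4(id92) recv 26: drop; pos5(id42) recv 92: fwd; pos6(id77) recv 42: drop; pos0(id29) recv 77: fwd
Round 2: pos2(id14) recv 29: fwd; pos3(id26) recv 22: drop; pos6(id77) recv 92: fwd; pos1(id22) recv 77: fwd
Round 3: pos3(id26) recv 29: fwd; pos0(id29) recv 92: fwd; pos2(id14) recv 77: fwd
Round 4: pos4(id92) recv 29: drop; pos1(id22) recv 92: fwd; pos3(id26) recv 77: fwd
Round 5: pos2(id14) recv 92: fwd; pos4(id92) recv 77: drop
Round 6: pos3(id26) recv 92: fwd
Round 7: pos4(id92) recv 92: ELECTED

Answer: 26,29,77,92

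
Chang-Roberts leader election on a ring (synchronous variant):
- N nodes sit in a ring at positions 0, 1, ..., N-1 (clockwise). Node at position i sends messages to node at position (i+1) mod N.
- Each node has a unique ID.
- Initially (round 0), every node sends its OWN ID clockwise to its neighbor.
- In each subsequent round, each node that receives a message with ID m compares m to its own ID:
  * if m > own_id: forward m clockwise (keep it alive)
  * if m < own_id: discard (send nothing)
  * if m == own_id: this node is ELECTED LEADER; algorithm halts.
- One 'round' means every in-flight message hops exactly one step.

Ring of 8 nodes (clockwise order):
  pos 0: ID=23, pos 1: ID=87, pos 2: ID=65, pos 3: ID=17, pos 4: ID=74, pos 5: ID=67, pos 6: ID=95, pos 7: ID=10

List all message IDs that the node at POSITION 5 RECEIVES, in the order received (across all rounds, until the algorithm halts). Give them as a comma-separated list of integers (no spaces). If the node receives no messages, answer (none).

Answer: 74,87,95

Derivation:
Round 1: pos1(id87) recv 23: drop; pos2(id65) recv 87: fwd; pos3(id17) recv 65: fwd; pos4(id74) recv 17: drop; pos5(id67) recv 74: fwd; pos6(id95) recv 67: drop; pos7(id10) recv 95: fwd; pos0(id23) recv 10: drop
Round 2: pos3(id17) recv 87: fwd; pos4(id74) recv 65: drop; pos6(id95) recv 74: drop; pos0(id23) recv 95: fwd
Round 3: pos4(id74) recv 87: fwd; pos1(id87) recv 95: fwd
Round 4: pos5(id67) recv 87: fwd; pos2(id65) recv 95: fwd
Round 5: pos6(id95) recv 87: drop; pos3(id17) recv 95: fwd
Round 6: pos4(id74) recv 95: fwd
Round 7: pos5(id67) recv 95: fwd
Round 8: pos6(id95) recv 95: ELECTED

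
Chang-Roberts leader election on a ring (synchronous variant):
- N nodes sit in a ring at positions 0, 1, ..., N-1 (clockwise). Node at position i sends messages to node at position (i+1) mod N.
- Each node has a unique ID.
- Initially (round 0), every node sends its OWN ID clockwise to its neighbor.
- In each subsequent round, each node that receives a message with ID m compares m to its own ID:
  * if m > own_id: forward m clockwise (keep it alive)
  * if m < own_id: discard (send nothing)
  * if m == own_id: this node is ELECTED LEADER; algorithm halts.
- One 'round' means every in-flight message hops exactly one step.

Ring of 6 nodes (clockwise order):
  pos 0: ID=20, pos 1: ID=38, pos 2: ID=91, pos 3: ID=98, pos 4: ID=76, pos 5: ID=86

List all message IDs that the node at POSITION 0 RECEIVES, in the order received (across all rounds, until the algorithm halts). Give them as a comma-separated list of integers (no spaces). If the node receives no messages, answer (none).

Round 1: pos1(id38) recv 20: drop; pos2(id91) recv 38: drop; pos3(id98) recv 91: drop; pos4(id76) recv 98: fwd; pos5(id86) recv 76: drop; pos0(id20) recv 86: fwd
Round 2: pos5(id86) recv 98: fwd; pos1(id38) recv 86: fwd
Round 3: pos0(id20) recv 98: fwd; pos2(id91) recv 86: drop
Round 4: pos1(id38) recv 98: fwd
Round 5: pos2(id91) recv 98: fwd
Round 6: pos3(id98) recv 98: ELECTED

Answer: 86,98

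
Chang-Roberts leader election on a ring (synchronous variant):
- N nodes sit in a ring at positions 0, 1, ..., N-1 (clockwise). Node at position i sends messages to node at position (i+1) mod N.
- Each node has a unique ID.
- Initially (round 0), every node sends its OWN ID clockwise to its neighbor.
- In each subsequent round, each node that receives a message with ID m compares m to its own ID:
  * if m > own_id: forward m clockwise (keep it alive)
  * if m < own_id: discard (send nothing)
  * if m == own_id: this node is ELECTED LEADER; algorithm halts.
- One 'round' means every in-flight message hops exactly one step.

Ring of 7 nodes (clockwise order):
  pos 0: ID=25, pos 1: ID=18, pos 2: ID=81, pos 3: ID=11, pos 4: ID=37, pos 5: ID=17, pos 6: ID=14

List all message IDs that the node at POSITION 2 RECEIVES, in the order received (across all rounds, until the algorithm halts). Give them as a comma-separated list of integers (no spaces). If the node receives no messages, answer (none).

Answer: 18,25,37,81

Derivation:
Round 1: pos1(id18) recv 25: fwd; pos2(id81) recv 18: drop; pos3(id11) recv 81: fwd; pos4(id37) recv 11: drop; pos5(id17) recv 37: fwd; pos6(id14) recv 17: fwd; pos0(id25) recv 14: drop
Round 2: pos2(id81) recv 25: drop; pos4(id37) recv 81: fwd; pos6(id14) recv 37: fwd; pos0(id25) recv 17: drop
Round 3: pos5(id17) recv 81: fwd; pos0(id25) recv 37: fwd
Round 4: pos6(id14) recv 81: fwd; pos1(id18) recv 37: fwd
Round 5: pos0(id25) recv 81: fwd; pos2(id81) recv 37: drop
Round 6: pos1(id18) recv 81: fwd
Round 7: pos2(id81) recv 81: ELECTED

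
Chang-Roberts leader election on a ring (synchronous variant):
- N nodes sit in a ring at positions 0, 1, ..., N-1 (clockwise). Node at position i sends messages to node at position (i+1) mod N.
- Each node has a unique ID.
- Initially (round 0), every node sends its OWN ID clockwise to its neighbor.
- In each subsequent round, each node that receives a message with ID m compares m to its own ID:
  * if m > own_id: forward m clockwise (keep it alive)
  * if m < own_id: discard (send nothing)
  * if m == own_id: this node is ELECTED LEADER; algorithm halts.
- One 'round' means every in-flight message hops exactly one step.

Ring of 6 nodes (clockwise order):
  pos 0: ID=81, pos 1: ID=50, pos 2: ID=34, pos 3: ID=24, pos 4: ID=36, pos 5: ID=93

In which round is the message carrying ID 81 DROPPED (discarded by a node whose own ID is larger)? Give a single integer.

Answer: 5

Derivation:
Round 1: pos1(id50) recv 81: fwd; pos2(id34) recv 50: fwd; pos3(id24) recv 34: fwd; pos4(id36) recv 24: drop; pos5(id93) recv 36: drop; pos0(id81) recv 93: fwd
Round 2: pos2(id34) recv 81: fwd; pos3(id24) recv 50: fwd; pos4(id36) recv 34: drop; pos1(id50) recv 93: fwd
Round 3: pos3(id24) recv 81: fwd; pos4(id36) recv 50: fwd; pos2(id34) recv 93: fwd
Round 4: pos4(id36) recv 81: fwd; pos5(id93) recv 50: drop; pos3(id24) recv 93: fwd
Round 5: pos5(id93) recv 81: drop; pos4(id36) recv 93: fwd
Round 6: pos5(id93) recv 93: ELECTED
Message ID 81 originates at pos 0; dropped at pos 5 in round 5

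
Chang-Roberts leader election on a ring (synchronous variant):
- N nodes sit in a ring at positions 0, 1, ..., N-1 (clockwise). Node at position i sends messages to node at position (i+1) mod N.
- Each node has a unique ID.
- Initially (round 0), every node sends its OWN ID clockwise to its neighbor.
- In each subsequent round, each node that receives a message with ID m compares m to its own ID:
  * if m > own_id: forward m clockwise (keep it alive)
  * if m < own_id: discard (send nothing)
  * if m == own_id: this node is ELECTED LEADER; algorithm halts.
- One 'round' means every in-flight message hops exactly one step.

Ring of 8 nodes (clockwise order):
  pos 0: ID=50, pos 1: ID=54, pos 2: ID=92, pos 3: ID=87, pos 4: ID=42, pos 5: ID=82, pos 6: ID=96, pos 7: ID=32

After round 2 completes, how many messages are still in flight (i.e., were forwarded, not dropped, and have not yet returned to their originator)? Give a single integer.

Round 1: pos1(id54) recv 50: drop; pos2(id92) recv 54: drop; pos3(id87) recv 92: fwd; pos4(id42) recv 87: fwd; pos5(id82) recv 42: drop; pos6(id96) recv 82: drop; pos7(id32) recv 96: fwd; pos0(id50) recv 32: drop
Round 2: pos4(id42) recv 92: fwd; pos5(id82) recv 87: fwd; pos0(id50) recv 96: fwd
After round 2: 3 messages still in flight

Answer: 3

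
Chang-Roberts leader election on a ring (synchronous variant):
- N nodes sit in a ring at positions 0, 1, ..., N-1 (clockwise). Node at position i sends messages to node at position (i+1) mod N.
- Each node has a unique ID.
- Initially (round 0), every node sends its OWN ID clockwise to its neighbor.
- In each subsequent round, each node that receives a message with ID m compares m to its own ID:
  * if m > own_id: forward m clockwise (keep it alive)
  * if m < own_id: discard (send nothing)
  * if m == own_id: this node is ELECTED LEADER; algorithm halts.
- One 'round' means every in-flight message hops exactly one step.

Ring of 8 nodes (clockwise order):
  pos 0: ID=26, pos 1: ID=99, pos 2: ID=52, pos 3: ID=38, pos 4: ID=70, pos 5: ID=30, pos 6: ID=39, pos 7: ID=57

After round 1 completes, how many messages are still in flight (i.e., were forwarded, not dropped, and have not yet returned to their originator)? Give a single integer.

Answer: 4

Derivation:
Round 1: pos1(id99) recv 26: drop; pos2(id52) recv 99: fwd; pos3(id38) recv 52: fwd; pos4(id70) recv 38: drop; pos5(id30) recv 70: fwd; pos6(id39) recv 30: drop; pos7(id57) recv 39: drop; pos0(id26) recv 57: fwd
After round 1: 4 messages still in flight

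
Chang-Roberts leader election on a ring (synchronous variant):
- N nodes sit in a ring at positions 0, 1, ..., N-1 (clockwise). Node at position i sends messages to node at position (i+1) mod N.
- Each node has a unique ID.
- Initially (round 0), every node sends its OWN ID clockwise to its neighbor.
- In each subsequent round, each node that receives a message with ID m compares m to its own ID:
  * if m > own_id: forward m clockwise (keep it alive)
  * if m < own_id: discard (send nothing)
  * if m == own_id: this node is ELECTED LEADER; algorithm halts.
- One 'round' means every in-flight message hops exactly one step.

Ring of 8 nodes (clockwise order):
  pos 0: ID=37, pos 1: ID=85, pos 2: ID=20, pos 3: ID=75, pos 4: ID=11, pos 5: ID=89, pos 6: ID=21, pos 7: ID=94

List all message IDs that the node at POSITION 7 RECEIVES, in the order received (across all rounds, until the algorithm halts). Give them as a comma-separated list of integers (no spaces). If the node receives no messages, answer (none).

Round 1: pos1(id85) recv 37: drop; pos2(id20) recv 85: fwd; pos3(id75) recv 20: drop; pos4(id11) recv 75: fwd; pos5(id89) recv 11: drop; pos6(id21) recv 89: fwd; pos7(id94) recv 21: drop; pos0(id37) recv 94: fwd
Round 2: pos3(id75) recv 85: fwd; pos5(id89) recv 75: drop; pos7(id94) recv 89: drop; pos1(id85) recv 94: fwd
Round 3: pos4(id11) recv 85: fwd; pos2(id20) recv 94: fwd
Round 4: pos5(id89) recv 85: drop; pos3(id75) recv 94: fwd
Round 5: pos4(id11) recv 94: fwd
Round 6: pos5(id89) recv 94: fwd
Round 7: pos6(id21) recv 94: fwd
Round 8: pos7(id94) recv 94: ELECTED

Answer: 21,89,94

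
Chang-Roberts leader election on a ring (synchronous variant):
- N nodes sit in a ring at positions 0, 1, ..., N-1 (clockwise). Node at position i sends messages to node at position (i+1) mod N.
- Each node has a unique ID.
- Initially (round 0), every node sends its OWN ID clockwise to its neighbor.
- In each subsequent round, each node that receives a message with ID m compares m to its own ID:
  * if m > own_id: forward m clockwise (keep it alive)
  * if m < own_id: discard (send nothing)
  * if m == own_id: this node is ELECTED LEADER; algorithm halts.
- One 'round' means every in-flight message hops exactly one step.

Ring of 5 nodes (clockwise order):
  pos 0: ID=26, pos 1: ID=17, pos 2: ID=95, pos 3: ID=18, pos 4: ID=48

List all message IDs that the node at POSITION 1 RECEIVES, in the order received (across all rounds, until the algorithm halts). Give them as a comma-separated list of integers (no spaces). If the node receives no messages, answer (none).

Answer: 26,48,95

Derivation:
Round 1: pos1(id17) recv 26: fwd; pos2(id95) recv 17: drop; pos3(id18) recv 95: fwd; pos4(id48) recv 18: drop; pos0(id26) recv 48: fwd
Round 2: pos2(id95) recv 26: drop; pos4(id48) recv 95: fwd; pos1(id17) recv 48: fwd
Round 3: pos0(id26) recv 95: fwd; pos2(id95) recv 48: drop
Round 4: pos1(id17) recv 95: fwd
Round 5: pos2(id95) recv 95: ELECTED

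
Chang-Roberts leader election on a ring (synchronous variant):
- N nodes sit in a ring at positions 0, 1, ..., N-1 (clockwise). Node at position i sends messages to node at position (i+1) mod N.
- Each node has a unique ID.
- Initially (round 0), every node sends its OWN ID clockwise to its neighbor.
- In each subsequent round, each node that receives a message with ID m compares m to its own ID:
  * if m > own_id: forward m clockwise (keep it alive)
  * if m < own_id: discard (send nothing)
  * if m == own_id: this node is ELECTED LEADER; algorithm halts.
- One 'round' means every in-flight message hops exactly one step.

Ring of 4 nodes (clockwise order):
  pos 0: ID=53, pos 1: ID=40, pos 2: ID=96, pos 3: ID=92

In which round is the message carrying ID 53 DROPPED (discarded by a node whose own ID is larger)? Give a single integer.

Answer: 2

Derivation:
Round 1: pos1(id40) recv 53: fwd; pos2(id96) recv 40: drop; pos3(id92) recv 96: fwd; pos0(id53) recv 92: fwd
Round 2: pos2(id96) recv 53: drop; pos0(id53) recv 96: fwd; pos1(id40) recv 92: fwd
Round 3: pos1(id40) recv 96: fwd; pos2(id96) recv 92: drop
Round 4: pos2(id96) recv 96: ELECTED
Message ID 53 originates at pos 0; dropped at pos 2 in round 2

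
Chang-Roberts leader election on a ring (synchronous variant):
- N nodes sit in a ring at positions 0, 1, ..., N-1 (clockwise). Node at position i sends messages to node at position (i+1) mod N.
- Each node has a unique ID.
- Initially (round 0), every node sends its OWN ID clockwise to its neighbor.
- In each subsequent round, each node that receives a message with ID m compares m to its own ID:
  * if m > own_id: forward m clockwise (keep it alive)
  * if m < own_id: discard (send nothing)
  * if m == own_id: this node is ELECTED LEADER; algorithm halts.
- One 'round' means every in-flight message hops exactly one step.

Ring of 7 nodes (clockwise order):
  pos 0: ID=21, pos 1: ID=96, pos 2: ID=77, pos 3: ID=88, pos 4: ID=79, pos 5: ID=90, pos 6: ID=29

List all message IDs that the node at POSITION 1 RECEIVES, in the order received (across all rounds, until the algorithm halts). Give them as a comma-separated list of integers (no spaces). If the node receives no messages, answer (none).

Answer: 21,29,90,96

Derivation:
Round 1: pos1(id96) recv 21: drop; pos2(id77) recv 96: fwd; pos3(id88) recv 77: drop; pos4(id79) recv 88: fwd; pos5(id90) recv 79: drop; pos6(id29) recv 90: fwd; pos0(id21) recv 29: fwd
Round 2: pos3(id88) recv 96: fwd; pos5(id90) recv 88: drop; pos0(id21) recv 90: fwd; pos1(id96) recv 29: drop
Round 3: pos4(id79) recv 96: fwd; pos1(id96) recv 90: drop
Round 4: pos5(id90) recv 96: fwd
Round 5: pos6(id29) recv 96: fwd
Round 6: pos0(id21) recv 96: fwd
Round 7: pos1(id96) recv 96: ELECTED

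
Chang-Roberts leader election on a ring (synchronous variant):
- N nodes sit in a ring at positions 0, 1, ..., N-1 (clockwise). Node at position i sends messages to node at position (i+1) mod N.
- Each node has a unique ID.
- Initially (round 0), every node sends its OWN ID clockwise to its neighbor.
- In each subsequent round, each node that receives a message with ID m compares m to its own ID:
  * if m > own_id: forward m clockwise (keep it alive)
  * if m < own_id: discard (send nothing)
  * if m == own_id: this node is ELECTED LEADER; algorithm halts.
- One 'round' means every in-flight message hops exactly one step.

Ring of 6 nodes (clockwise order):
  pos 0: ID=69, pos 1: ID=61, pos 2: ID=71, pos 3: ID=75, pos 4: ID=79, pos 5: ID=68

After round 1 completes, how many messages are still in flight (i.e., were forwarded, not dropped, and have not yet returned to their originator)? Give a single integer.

Round 1: pos1(id61) recv 69: fwd; pos2(id71) recv 61: drop; pos3(id75) recv 71: drop; pos4(id79) recv 75: drop; pos5(id68) recv 79: fwd; pos0(id69) recv 68: drop
After round 1: 2 messages still in flight

Answer: 2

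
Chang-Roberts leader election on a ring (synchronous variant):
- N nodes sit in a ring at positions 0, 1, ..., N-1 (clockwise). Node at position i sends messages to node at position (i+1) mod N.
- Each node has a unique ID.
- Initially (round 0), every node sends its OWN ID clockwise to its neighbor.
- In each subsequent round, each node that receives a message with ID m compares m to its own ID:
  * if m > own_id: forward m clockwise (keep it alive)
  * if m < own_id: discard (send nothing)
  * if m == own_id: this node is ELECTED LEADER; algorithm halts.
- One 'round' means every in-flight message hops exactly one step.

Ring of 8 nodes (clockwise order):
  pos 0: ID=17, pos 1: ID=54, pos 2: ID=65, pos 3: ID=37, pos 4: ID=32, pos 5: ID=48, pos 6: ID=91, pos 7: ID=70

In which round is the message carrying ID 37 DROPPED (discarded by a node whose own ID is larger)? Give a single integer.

Round 1: pos1(id54) recv 17: drop; pos2(id65) recv 54: drop; pos3(id37) recv 65: fwd; pos4(id32) recv 37: fwd; pos5(id48) recv 32: drop; pos6(id91) recv 48: drop; pos7(id70) recv 91: fwd; pos0(id17) recv 70: fwd
Round 2: pos4(id32) recv 65: fwd; pos5(id48) recv 37: drop; pos0(id17) recv 91: fwd; pos1(id54) recv 70: fwd
Round 3: pos5(id48) recv 65: fwd; pos1(id54) recv 91: fwd; pos2(id65) recv 70: fwd
Round 4: pos6(id91) recv 65: drop; pos2(id65) recv 91: fwd; pos3(id37) recv 70: fwd
Round 5: pos3(id37) recv 91: fwd; pos4(id32) recv 70: fwd
Round 6: pos4(id32) recv 91: fwd; pos5(id48) recv 70: fwd
Round 7: pos5(id48) recv 91: fwd; pos6(id91) recv 70: drop
Round 8: pos6(id91) recv 91: ELECTED
Message ID 37 originates at pos 3; dropped at pos 5 in round 2

Answer: 2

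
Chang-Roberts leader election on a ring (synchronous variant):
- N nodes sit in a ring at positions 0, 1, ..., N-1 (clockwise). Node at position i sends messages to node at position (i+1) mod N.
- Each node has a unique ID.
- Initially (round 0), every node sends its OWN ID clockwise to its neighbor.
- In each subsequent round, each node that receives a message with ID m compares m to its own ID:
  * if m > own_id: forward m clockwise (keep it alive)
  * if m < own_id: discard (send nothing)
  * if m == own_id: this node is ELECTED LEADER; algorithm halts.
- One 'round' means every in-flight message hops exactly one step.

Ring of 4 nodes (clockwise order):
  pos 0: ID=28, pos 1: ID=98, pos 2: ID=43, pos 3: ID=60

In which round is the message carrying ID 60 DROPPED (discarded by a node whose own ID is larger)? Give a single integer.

Round 1: pos1(id98) recv 28: drop; pos2(id43) recv 98: fwd; pos3(id60) recv 43: drop; pos0(id28) recv 60: fwd
Round 2: pos3(id60) recv 98: fwd; pos1(id98) recv 60: drop
Round 3: pos0(id28) recv 98: fwd
Round 4: pos1(id98) recv 98: ELECTED
Message ID 60 originates at pos 3; dropped at pos 1 in round 2

Answer: 2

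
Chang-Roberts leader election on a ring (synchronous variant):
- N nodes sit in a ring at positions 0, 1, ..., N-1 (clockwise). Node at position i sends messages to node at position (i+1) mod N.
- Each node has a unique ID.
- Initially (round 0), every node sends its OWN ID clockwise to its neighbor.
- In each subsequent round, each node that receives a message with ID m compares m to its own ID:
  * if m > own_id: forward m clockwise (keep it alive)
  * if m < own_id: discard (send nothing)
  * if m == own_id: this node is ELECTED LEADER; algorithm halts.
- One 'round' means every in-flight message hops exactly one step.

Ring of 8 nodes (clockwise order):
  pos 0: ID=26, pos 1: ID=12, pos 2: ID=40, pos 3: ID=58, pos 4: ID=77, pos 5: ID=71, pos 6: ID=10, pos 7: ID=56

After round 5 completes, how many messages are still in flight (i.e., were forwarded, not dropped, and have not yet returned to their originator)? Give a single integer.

Answer: 2

Derivation:
Round 1: pos1(id12) recv 26: fwd; pos2(id40) recv 12: drop; pos3(id58) recv 40: drop; pos4(id77) recv 58: drop; pos5(id71) recv 77: fwd; pos6(id10) recv 71: fwd; pos7(id56) recv 10: drop; pos0(id26) recv 56: fwd
Round 2: pos2(id40) recv 26: drop; pos6(id10) recv 77: fwd; pos7(id56) recv 71: fwd; pos1(id12) recv 56: fwd
Round 3: pos7(id56) recv 77: fwd; pos0(id26) recv 71: fwd; pos2(id40) recv 56: fwd
Round 4: pos0(id26) recv 77: fwd; pos1(id12) recv 71: fwd; pos3(id58) recv 56: drop
Round 5: pos1(id12) recv 77: fwd; pos2(id40) recv 71: fwd
After round 5: 2 messages still in flight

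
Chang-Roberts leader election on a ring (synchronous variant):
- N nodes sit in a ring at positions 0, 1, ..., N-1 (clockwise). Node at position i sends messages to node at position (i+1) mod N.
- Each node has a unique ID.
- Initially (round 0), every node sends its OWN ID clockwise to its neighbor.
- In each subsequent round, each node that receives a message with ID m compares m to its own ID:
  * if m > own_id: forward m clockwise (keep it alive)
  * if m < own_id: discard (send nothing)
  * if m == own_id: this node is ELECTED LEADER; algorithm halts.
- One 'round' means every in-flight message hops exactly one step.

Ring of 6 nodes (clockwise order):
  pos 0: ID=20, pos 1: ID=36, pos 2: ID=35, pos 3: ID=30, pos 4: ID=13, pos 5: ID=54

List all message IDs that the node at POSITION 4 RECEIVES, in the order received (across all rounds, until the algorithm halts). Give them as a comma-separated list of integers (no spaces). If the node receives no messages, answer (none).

Answer: 30,35,36,54

Derivation:
Round 1: pos1(id36) recv 20: drop; pos2(id35) recv 36: fwd; pos3(id30) recv 35: fwd; pos4(id13) recv 30: fwd; pos5(id54) recv 13: drop; pos0(id20) recv 54: fwd
Round 2: pos3(id30) recv 36: fwd; pos4(id13) recv 35: fwd; pos5(id54) recv 30: drop; pos1(id36) recv 54: fwd
Round 3: pos4(id13) recv 36: fwd; pos5(id54) recv 35: drop; pos2(id35) recv 54: fwd
Round 4: pos5(id54) recv 36: drop; pos3(id30) recv 54: fwd
Round 5: pos4(id13) recv 54: fwd
Round 6: pos5(id54) recv 54: ELECTED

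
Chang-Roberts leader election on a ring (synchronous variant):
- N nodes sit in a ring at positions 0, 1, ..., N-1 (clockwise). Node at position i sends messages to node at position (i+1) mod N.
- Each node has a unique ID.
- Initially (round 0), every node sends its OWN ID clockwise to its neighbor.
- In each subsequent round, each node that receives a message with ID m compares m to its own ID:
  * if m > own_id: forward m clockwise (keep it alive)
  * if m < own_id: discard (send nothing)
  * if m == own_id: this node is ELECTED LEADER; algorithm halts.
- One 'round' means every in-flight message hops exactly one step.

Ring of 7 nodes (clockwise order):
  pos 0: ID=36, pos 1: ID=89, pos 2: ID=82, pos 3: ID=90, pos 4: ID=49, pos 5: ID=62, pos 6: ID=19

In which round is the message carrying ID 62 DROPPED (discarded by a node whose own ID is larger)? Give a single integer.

Answer: 3

Derivation:
Round 1: pos1(id89) recv 36: drop; pos2(id82) recv 89: fwd; pos3(id90) recv 82: drop; pos4(id49) recv 90: fwd; pos5(id62) recv 49: drop; pos6(id19) recv 62: fwd; pos0(id36) recv 19: drop
Round 2: pos3(id90) recv 89: drop; pos5(id62) recv 90: fwd; pos0(id36) recv 62: fwd
Round 3: pos6(id19) recv 90: fwd; pos1(id89) recv 62: drop
Round 4: pos0(id36) recv 90: fwd
Round 5: pos1(id89) recv 90: fwd
Round 6: pos2(id82) recv 90: fwd
Round 7: pos3(id90) recv 90: ELECTED
Message ID 62 originates at pos 5; dropped at pos 1 in round 3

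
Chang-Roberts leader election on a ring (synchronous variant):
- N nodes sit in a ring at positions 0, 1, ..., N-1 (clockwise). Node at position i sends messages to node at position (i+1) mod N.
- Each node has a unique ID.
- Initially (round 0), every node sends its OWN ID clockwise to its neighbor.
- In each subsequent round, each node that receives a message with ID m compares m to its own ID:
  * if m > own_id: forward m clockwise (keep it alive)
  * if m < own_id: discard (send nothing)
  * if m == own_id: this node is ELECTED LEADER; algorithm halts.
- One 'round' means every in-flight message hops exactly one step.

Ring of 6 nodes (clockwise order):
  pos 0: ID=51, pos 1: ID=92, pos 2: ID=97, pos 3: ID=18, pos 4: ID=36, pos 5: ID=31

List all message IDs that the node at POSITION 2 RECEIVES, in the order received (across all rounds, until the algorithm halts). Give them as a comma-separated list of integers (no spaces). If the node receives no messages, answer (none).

Round 1: pos1(id92) recv 51: drop; pos2(id97) recv 92: drop; pos3(id18) recv 97: fwd; pos4(id36) recv 18: drop; pos5(id31) recv 36: fwd; pos0(id51) recv 31: drop
Round 2: pos4(id36) recv 97: fwd; pos0(id51) recv 36: drop
Round 3: pos5(id31) recv 97: fwd
Round 4: pos0(id51) recv 97: fwd
Round 5: pos1(id92) recv 97: fwd
Round 6: pos2(id97) recv 97: ELECTED

Answer: 92,97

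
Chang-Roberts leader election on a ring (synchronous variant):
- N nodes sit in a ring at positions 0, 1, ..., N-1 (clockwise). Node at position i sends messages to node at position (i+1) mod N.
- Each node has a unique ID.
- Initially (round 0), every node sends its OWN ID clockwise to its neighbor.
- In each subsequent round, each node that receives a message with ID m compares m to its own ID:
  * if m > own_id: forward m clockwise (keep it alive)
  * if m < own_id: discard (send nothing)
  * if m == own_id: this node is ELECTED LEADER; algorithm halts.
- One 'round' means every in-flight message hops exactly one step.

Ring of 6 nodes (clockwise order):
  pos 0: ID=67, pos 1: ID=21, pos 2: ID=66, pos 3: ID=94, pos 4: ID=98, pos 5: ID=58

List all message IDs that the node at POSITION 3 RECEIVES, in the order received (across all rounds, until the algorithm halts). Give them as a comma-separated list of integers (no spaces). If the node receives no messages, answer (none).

Round 1: pos1(id21) recv 67: fwd; pos2(id66) recv 21: drop; pos3(id94) recv 66: drop; pos4(id98) recv 94: drop; pos5(id58) recv 98: fwd; pos0(id67) recv 58: drop
Round 2: pos2(id66) recv 67: fwd; pos0(id67) recv 98: fwd
Round 3: pos3(id94) recv 67: drop; pos1(id21) recv 98: fwd
Round 4: pos2(id66) recv 98: fwd
Round 5: pos3(id94) recv 98: fwd
Round 6: pos4(id98) recv 98: ELECTED

Answer: 66,67,98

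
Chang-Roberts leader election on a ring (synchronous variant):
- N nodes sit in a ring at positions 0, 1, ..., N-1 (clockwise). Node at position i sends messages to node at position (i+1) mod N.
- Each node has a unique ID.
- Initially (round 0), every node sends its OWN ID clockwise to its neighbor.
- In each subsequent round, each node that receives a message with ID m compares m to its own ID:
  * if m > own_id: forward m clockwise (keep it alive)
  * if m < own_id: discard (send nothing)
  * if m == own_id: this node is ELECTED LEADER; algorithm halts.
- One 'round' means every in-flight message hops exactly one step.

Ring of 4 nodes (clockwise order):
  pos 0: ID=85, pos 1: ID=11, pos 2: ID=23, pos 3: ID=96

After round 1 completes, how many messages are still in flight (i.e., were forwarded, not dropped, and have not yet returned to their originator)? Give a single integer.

Answer: 2

Derivation:
Round 1: pos1(id11) recv 85: fwd; pos2(id23) recv 11: drop; pos3(id96) recv 23: drop; pos0(id85) recv 96: fwd
After round 1: 2 messages still in flight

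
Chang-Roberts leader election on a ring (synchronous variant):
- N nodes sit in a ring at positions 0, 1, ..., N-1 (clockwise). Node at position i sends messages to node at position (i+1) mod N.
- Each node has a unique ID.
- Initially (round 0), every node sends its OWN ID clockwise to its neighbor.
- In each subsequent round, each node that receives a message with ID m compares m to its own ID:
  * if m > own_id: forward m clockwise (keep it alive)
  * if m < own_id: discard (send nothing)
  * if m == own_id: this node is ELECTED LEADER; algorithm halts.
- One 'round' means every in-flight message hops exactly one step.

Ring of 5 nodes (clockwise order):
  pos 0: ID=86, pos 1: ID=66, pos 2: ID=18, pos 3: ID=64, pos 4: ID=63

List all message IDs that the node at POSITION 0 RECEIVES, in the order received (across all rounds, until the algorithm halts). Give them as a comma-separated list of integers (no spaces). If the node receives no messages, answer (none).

Answer: 63,64,66,86

Derivation:
Round 1: pos1(id66) recv 86: fwd; pos2(id18) recv 66: fwd; pos3(id64) recv 18: drop; pos4(id63) recv 64: fwd; pos0(id86) recv 63: drop
Round 2: pos2(id18) recv 86: fwd; pos3(id64) recv 66: fwd; pos0(id86) recv 64: drop
Round 3: pos3(id64) recv 86: fwd; pos4(id63) recv 66: fwd
Round 4: pos4(id63) recv 86: fwd; pos0(id86) recv 66: drop
Round 5: pos0(id86) recv 86: ELECTED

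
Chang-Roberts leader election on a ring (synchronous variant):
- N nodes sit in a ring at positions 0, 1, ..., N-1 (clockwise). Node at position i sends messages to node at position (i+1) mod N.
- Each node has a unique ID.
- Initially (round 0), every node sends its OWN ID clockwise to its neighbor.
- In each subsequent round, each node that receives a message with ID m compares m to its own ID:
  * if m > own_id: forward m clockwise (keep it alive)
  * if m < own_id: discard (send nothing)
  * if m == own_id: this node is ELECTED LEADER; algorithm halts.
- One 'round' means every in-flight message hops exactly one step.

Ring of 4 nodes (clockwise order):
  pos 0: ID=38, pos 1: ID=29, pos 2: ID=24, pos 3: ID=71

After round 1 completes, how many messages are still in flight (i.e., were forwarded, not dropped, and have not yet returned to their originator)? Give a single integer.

Round 1: pos1(id29) recv 38: fwd; pos2(id24) recv 29: fwd; pos3(id71) recv 24: drop; pos0(id38) recv 71: fwd
After round 1: 3 messages still in flight

Answer: 3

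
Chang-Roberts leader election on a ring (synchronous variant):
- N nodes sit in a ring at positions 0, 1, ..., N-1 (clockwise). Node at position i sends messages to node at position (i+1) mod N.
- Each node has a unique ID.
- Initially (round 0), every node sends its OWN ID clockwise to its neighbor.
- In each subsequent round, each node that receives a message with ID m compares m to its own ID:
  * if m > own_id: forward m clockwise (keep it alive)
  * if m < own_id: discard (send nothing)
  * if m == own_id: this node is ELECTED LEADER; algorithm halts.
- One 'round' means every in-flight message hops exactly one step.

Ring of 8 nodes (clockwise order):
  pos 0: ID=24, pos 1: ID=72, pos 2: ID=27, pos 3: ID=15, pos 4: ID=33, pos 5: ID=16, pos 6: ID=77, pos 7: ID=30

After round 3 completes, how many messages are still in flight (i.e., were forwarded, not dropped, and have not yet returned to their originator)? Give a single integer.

Round 1: pos1(id72) recv 24: drop; pos2(id27) recv 72: fwd; pos3(id15) recv 27: fwd; pos4(id33) recv 15: drop; pos5(id16) recv 33: fwd; pos6(id77) recv 16: drop; pos7(id30) recv 77: fwd; pos0(id24) recv 30: fwd
Round 2: pos3(id15) recv 72: fwd; pos4(id33) recv 27: drop; pos6(id77) recv 33: drop; pos0(id24) recv 77: fwd; pos1(id72) recv 30: drop
Round 3: pos4(id33) recv 72: fwd; pos1(id72) recv 77: fwd
After round 3: 2 messages still in flight

Answer: 2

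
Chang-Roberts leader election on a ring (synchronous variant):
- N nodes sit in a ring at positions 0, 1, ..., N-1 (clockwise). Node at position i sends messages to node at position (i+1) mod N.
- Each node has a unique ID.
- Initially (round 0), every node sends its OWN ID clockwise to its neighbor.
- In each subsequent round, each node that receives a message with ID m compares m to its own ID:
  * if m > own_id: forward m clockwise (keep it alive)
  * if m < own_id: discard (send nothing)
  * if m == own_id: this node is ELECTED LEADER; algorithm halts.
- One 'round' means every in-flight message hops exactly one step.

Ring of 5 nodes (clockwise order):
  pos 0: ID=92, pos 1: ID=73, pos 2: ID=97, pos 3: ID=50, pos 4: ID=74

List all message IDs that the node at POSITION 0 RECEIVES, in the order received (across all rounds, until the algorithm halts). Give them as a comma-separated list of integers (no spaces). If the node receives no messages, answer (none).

Answer: 74,97

Derivation:
Round 1: pos1(id73) recv 92: fwd; pos2(id97) recv 73: drop; pos3(id50) recv 97: fwd; pos4(id74) recv 50: drop; pos0(id92) recv 74: drop
Round 2: pos2(id97) recv 92: drop; pos4(id74) recv 97: fwd
Round 3: pos0(id92) recv 97: fwd
Round 4: pos1(id73) recv 97: fwd
Round 5: pos2(id97) recv 97: ELECTED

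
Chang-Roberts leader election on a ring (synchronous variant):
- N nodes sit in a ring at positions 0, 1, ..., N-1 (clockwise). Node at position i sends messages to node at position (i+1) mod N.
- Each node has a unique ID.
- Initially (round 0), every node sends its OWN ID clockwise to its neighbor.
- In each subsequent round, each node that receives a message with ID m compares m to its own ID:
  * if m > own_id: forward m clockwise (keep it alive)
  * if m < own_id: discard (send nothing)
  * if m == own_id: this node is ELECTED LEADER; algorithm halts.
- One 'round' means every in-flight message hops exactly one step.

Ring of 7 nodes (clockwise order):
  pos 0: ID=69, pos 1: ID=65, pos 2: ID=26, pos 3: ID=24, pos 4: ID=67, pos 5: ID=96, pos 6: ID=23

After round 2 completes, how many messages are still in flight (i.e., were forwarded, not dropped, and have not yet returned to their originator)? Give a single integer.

Answer: 3

Derivation:
Round 1: pos1(id65) recv 69: fwd; pos2(id26) recv 65: fwd; pos3(id24) recv 26: fwd; pos4(id67) recv 24: drop; pos5(id96) recv 67: drop; pos6(id23) recv 96: fwd; pos0(id69) recv 23: drop
Round 2: pos2(id26) recv 69: fwd; pos3(id24) recv 65: fwd; pos4(id67) recv 26: drop; pos0(id69) recv 96: fwd
After round 2: 3 messages still in flight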